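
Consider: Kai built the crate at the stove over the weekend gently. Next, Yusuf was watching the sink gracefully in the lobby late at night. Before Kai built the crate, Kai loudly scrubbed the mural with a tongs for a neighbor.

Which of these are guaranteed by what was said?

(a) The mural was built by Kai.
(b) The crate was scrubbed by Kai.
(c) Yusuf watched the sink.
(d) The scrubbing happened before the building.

(a) Not entailed — Kai built the crate, not the mural; the mural belongs to the scrubbing event.
(b) Not entailed — Kai scrubbed the mural, not the crate; the crate belongs to the building event.
(c) Entailed — 'watch' is an activity; 'was watching' entails that some watching happened, so 'watched' holds.
(d) Entailed — the narrative places the scrubbing before the building.

(c), (d)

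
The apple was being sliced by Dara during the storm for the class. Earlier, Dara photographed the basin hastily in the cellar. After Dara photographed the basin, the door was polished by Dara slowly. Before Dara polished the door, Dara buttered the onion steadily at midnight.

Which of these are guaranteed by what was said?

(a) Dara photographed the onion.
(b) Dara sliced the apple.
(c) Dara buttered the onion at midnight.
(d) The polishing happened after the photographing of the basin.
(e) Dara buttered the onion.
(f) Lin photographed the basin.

(a) Not entailed — Dara photographed the basin, not the onion; the onion belongs to the buttering event.
(b) Not entailed — 'was slicing' is progressive on an accomplishment; it does not entail the completed 'sliced'.
(c) Entailed — the original entails any weakening of itself; this just drops 'steadily'.
(d) Entailed — the narrative places the photographing before the polishing.
(e) Entailed — every conjunct here is already in the original buttering event.
(f) Not entailed — the passage has Dara photographing the basin, not Lin.

(c), (d), (e)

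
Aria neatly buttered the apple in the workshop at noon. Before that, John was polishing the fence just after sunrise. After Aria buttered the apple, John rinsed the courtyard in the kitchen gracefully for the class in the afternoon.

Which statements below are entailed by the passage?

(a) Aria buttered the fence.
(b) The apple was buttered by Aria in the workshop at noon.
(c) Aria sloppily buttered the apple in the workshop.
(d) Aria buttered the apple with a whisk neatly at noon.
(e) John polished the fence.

(b), (e)

(a) Not entailed — Aria buttered the apple, not the fence; the fence belongs to the polishing event.
(b) Entailed — every conjunct here is already in the original buttering event.
(c) Not entailed — 'sloppily' adds a manner not in (and inconsistent with) the original.
(d) Not entailed — 'with a whisk' adds information not in the original event.
(e) Entailed — 'polish' is an activity; 'was polishing' entails that some polishing happened, so 'polished' holds.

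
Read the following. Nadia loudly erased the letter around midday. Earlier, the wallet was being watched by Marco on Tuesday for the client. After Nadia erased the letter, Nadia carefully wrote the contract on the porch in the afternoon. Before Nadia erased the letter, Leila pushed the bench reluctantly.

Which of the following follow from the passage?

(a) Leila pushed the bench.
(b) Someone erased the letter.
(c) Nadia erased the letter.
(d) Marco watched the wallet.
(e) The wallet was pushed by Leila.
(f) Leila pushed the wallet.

(a), (b), (c), (d)

(a) Entailed — the original entails any weakening of itself; this just drops 'reluctantly'.
(b) Entailed — dropping 'around midday', 'loudly' and generalizing the agent leaves a sub-description the original still satisfies.
(c) Entailed — dropping 'around midday', 'loudly' leaves a sub-description the original still satisfies.
(d) Entailed — 'watch' is an activity; 'was watching' entails that some watching happened, so 'watched' holds.
(e) Not entailed — Leila pushed the bench, not the wallet; the wallet belongs to the watching event.
(f) Not entailed — Leila pushed the bench, not the wallet; the wallet belongs to the watching event.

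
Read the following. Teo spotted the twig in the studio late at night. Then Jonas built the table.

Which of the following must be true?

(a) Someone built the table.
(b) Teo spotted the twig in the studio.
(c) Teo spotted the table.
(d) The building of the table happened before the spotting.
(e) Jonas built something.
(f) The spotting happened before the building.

(a), (b), (e), (f)

(a) Entailed — every conjunct here is already in the original building event.
(b) Entailed — this follows by dropping conjuncts from the spotting event's description.
(c) Not entailed — Teo spotted the twig, not the table; the table belongs to the building event.
(d) Not entailed — the narrative places the spotting before the building, not after.
(e) Entailed — this follows by dropping conjuncts from the building event's description.
(f) Entailed — the narrative places the spotting before the building.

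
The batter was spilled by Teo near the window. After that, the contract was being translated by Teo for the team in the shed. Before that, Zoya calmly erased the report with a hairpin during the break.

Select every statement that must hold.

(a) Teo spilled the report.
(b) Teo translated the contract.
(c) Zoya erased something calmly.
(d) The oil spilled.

(a) Not entailed — Teo spilled the batter, not the report; the report belongs to the erasing event.
(b) Not entailed — 'was translating' is progressive on an accomplishment; it does not entail the completed 'translated'.
(c) Entailed — dropping 'during the break', 'with a hairpin' and generalizing the patient leaves a sub-description the original still satisfies.
(d) Not entailed — the batter is what spilled, not the oil.

(c)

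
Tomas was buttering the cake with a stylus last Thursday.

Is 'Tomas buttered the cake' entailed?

no

'was buttering' is progressive; for an accomplishment like 'butter the cake', it doesn't entail completion.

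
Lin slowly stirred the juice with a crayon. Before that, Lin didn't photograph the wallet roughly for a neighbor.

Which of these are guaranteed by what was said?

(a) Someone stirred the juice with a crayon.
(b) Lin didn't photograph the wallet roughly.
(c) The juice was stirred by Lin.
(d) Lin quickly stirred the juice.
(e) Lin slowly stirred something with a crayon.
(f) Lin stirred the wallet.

(a), (c), (e)

(a) Entailed — dropping 'slowly' and generalizing the agent leaves a sub-description the original still satisfies.
(b) Not entailed — dropping 'for a neighbor' under negation is not valid — the original leaves open that Lin photographed the wallet some other way.
(c) Entailed — this follows by dropping conjuncts from the stirring event's description.
(d) Not entailed — 'quickly' adds a manner not in (and inconsistent with) the original.
(e) Entailed — every conjunct here is already in the original stirring event.
(f) Not entailed — Lin stirred the juice, not the wallet; the wallet belongs to the photographing event.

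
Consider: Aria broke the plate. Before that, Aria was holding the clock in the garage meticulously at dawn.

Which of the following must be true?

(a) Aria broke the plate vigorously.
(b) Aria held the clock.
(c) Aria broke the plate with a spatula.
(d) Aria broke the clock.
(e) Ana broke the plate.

(a) Not entailed — 'vigorously' adds information not in the original event.
(b) Entailed — 'hold' is an activity; 'was holding' entails that some holding happened, so 'held' holds.
(c) Not entailed — 'with a spatula' adds information not in the original event.
(d) Not entailed — Aria broke the plate, not the clock; the clock belongs to the holding event.
(e) Not entailed — the passage has Aria breaking the plate, not Ana.

(b)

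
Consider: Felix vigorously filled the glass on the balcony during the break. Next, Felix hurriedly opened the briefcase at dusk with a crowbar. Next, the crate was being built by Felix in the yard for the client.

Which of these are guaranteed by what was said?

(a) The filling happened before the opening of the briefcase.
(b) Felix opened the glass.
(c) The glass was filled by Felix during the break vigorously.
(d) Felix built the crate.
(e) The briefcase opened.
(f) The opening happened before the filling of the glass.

(a) Entailed — the narrative places the filling before the opening.
(b) Not entailed — Felix opened the briefcase, not the glass; the glass belongs to the filling event.
(c) Entailed — every conjunct here is already in the original filling event.
(d) Not entailed — 'was building' is progressive on an accomplishment; it does not entail the completed 'built'.
(e) Entailed — 'Felix opened the briefcase' is causative; it entails the inchoative 'the briefcase opened'.
(f) Not entailed — the narrative places the filling before the opening, not after.

(a), (c), (e)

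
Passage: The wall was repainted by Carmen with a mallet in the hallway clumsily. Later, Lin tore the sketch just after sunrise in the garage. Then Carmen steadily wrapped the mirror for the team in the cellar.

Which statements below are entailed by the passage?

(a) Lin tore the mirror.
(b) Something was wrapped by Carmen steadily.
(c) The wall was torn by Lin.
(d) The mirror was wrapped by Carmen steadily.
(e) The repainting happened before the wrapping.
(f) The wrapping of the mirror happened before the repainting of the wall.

(a) Not entailed — Lin tore the sketch, not the mirror; the mirror belongs to the wrapping event.
(b) Entailed — the original entails any weakening of itself; this just drops 'in the cellar', 'for the team' and generalizes the patient.
(c) Not entailed — Lin tore the sketch, not the wall; the wall belongs to the repainting event.
(d) Entailed — every conjunct here is already in the original wrapping event.
(e) Entailed — the narrative places the repainting before the wrapping.
(f) Not entailed — the narrative places the repainting before the wrapping, not after.

(b), (d), (e)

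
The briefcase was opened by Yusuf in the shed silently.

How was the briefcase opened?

'silently' marks the manner of the opening event.

silently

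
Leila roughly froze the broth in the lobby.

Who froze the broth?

Leila

'Leila' marks the agent of the freezing event.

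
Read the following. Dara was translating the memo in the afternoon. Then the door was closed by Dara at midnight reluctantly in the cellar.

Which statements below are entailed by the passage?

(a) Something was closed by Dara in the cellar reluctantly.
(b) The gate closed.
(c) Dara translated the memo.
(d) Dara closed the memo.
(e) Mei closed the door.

(a) Entailed — dropping 'at midnight' and generalizing the patient leaves a sub-description the original still satisfies.
(b) Not entailed — the door is what closed, not the gate.
(c) Not entailed — 'was translating' is progressive on an accomplishment; it does not entail the completed 'translated'.
(d) Not entailed — Dara closed the door, not the memo; the memo belongs to the translating event.
(e) Not entailed — the passage has Dara closing the door, not Mei.

(a)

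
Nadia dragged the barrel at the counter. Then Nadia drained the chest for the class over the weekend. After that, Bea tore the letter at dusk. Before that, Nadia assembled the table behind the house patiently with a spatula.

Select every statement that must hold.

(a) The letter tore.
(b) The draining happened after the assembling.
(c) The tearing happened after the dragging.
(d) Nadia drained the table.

(a), (c)

(a) Entailed — 'Bea tore the letter' is causative; it entails the inchoative 'the letter tore'.
(b) Not entailed — the narrative doesn't order the assembling relative to the draining.
(c) Entailed — the narrative places the dragging before the tearing.
(d) Not entailed — Nadia drained the chest, not the table; the table belongs to the assembling event.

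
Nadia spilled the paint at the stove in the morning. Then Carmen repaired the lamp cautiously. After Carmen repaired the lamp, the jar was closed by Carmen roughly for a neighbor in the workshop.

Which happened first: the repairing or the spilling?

the spilling

The connectives place the spilling before the repairing.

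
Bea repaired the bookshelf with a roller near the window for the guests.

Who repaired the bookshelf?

Bea

'Bea' marks the agent of the repairing event.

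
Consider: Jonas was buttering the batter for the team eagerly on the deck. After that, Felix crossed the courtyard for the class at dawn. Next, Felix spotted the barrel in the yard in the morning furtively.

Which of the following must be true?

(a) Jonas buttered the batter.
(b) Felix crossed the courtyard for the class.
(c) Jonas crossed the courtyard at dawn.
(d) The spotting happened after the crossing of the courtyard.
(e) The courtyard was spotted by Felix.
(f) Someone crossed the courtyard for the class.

(b), (d), (f)

(a) Not entailed — 'was buttering' is progressive on an accomplishment; it does not entail the completed 'buttered'.
(b) Entailed — dropping 'at dawn' leaves a sub-description the original still satisfies.
(c) Not entailed — the passage has Felix crossing the courtyard, not Jonas.
(d) Entailed — the narrative places the crossing before the spotting.
(e) Not entailed — Felix spotted the barrel, not the courtyard; the courtyard belongs to the crossing event.
(f) Entailed — this follows by dropping conjuncts from the crossing event's description.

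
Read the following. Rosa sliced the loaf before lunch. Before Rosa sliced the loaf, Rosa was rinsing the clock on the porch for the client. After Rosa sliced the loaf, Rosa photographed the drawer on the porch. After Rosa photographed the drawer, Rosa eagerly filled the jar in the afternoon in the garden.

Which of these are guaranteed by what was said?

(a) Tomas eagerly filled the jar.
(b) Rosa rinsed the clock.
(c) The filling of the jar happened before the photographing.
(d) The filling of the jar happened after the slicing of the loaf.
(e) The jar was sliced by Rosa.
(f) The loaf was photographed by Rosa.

(b), (d)

(a) Not entailed — the passage has Rosa filling the jar, not Tomas.
(b) Entailed — 'rinse' is an activity; 'was rinsing' entails that some rinsing happened, so 'rinsed' holds.
(c) Not entailed — the narrative places the photographing before the filling, not after.
(d) Entailed — the narrative places the slicing before the filling.
(e) Not entailed — Rosa sliced the loaf, not the jar; the jar belongs to the filling event.
(f) Not entailed — Rosa photographed the drawer, not the loaf; the loaf belongs to the slicing event.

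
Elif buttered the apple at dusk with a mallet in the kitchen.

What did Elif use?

'with a mallet' marks the instrument of the buttering event.

a mallet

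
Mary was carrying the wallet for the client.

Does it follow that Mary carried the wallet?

yes

'carry' is atelic; if Mary was carrying the wallet, then Mary carried the wallet (for some time).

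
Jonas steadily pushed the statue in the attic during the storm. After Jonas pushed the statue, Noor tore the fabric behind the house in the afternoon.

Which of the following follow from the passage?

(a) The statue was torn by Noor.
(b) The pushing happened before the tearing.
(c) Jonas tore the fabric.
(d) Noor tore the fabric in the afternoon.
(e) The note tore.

(a) Not entailed — Noor tore the fabric, not the statue; the statue belongs to the pushing event.
(b) Entailed — the narrative places the pushing before the tearing.
(c) Not entailed — the passage has Noor tearing the fabric, not Jonas.
(d) Entailed — the original entails any weakening of itself; this just drops 'behind the house'.
(e) Not entailed — the fabric is what tore, not the note.

(b), (d)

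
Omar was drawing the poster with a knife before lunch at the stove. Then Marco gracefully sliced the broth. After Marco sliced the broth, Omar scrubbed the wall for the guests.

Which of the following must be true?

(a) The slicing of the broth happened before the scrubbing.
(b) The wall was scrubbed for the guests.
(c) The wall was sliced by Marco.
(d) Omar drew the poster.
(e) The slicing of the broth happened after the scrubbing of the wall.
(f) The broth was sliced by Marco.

(a), (b), (f)

(a) Entailed — the narrative places the slicing before the scrubbing.
(b) Entailed — the original entails any weakening of itself; this just generalizes the agent.
(c) Not entailed — Marco sliced the broth, not the wall; the wall belongs to the scrubbing event.
(d) Not entailed — 'was drawing' is progressive on an accomplishment; it does not entail the completed 'drew'.
(e) Not entailed — the narrative places the slicing before the scrubbing, not after.
(f) Entailed — dropping 'gracefully' leaves a sub-description the original still satisfies.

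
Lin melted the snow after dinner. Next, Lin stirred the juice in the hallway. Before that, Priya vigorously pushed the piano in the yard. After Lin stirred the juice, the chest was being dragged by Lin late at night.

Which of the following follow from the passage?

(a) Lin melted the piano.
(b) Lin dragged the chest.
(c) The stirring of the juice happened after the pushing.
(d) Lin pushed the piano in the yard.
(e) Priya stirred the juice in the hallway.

(b), (c)

(a) Not entailed — Lin melted the snow, not the piano; the piano belongs to the pushing event.
(b) Entailed — 'drag' is an activity; 'was dragging' entails that some dragging happened, so 'dragged' holds.
(c) Entailed — the narrative places the pushing before the stirring.
(d) Not entailed — the passage has Priya pushing the piano, not Lin.
(e) Not entailed — the passage has Lin stirring the juice, not Priya.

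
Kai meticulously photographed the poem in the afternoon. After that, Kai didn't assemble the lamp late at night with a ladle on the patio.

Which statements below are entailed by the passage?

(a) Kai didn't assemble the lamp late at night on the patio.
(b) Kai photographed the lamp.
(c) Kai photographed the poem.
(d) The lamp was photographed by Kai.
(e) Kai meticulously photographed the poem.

(a) Not entailed — dropping 'with a ladle' under negation is not valid — the original leaves open that Kai assembled the lamp some other way.
(b) Not entailed — Kai photographed the poem, not the lamp; the lamp belongs to the assembling event.
(c) Entailed — this follows by dropping conjuncts from the photographing event's description.
(d) Not entailed — Kai photographed the poem, not the lamp; the lamp belongs to the assembling event.
(e) Entailed — this follows by dropping conjuncts from the photographing event's description.

(c), (e)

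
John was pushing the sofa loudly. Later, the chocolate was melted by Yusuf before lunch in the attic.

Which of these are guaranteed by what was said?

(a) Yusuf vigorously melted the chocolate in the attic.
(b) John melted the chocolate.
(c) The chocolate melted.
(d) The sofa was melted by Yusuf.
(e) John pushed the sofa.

(c), (e)

(a) Not entailed — 'vigorously' adds information not in the original event.
(b) Not entailed — the passage has Yusuf melting the chocolate, not John.
(c) Entailed — 'Yusuf melted the chocolate' is causative; it entails the inchoative 'the chocolate melted'.
(d) Not entailed — Yusuf melted the chocolate, not the sofa; the sofa belongs to the pushing event.
(e) Entailed — 'push' is an activity; 'was pushing' entails that some pushing happened, so 'pushed' holds.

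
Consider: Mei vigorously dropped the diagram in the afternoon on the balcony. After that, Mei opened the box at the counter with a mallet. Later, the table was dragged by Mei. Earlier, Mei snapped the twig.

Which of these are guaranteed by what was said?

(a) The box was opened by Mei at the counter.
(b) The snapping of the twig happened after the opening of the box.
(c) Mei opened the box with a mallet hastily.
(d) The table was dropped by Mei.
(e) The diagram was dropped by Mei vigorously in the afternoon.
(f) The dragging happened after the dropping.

(a) Entailed — the original entails any weakening of itself; this just drops 'with a mallet'.
(b) Not entailed — the narrative doesn't order the opening relative to the snapping.
(c) Not entailed — 'hastily' adds information not in the original event.
(d) Not entailed — Mei dropped the diagram, not the table; the table belongs to the dragging event.
(e) Entailed — dropping 'on the balcony' leaves a sub-description the original still satisfies.
(f) Entailed — the narrative places the dropping before the dragging.

(a), (e), (f)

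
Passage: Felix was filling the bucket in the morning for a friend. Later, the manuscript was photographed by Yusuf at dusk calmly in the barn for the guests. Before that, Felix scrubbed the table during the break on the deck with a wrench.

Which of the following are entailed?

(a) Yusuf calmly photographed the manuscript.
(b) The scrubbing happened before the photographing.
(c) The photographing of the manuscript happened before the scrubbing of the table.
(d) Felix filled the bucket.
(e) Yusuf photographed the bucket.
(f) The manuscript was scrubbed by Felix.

(a), (b)

(a) Entailed — the original entails any weakening of itself; this just drops 'in the barn', 'for the guests', 'at dusk'.
(b) Entailed — the narrative places the scrubbing before the photographing.
(c) Not entailed — the narrative places the scrubbing before the photographing, not after.
(d) Not entailed — 'was filling' is progressive on an accomplishment; it does not entail the completed 'filled'.
(e) Not entailed — Yusuf photographed the manuscript, not the bucket; the bucket belongs to the filling event.
(f) Not entailed — Felix scrubbed the table, not the manuscript; the manuscript belongs to the photographing event.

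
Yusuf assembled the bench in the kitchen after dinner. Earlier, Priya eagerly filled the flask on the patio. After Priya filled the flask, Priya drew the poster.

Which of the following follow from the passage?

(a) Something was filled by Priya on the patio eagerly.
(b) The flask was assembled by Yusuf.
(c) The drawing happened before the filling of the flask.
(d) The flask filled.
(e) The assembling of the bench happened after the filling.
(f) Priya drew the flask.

(a), (d), (e)

(a) Entailed — generalizing the patient leaves a sub-description the original still satisfies.
(b) Not entailed — Yusuf assembled the bench, not the flask; the flask belongs to the filling event.
(c) Not entailed — the narrative places the filling before the drawing, not after.
(d) Entailed — 'Priya filled the flask' is causative; it entails the inchoative 'the flask filled'.
(e) Entailed — the narrative places the filling before the assembling.
(f) Not entailed — Priya drew the poster, not the flask; the flask belongs to the filling event.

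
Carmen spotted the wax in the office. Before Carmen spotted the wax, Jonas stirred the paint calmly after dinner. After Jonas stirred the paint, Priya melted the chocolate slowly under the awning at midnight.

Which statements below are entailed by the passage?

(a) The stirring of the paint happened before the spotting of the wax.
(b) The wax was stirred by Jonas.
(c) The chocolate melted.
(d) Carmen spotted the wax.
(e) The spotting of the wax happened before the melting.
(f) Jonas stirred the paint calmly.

(a), (c), (d), (f)

(a) Entailed — the narrative places the stirring before the spotting.
(b) Not entailed — Jonas stirred the paint, not the wax; the wax belongs to the spotting event.
(c) Entailed — 'Priya melted the chocolate' is causative; it entails the inchoative 'the chocolate melted'.
(d) Entailed — every conjunct here is already in the original spotting event.
(e) Not entailed — the narrative doesn't order the spotting relative to the melting.
(f) Entailed — dropping 'after dinner' leaves a sub-description the original still satisfies.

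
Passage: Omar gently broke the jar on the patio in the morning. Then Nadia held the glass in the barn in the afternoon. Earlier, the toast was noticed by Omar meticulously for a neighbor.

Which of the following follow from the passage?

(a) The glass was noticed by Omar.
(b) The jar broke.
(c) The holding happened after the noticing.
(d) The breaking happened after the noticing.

(a) Not entailed — Omar noticed the toast, not the glass; the glass belongs to the holding event.
(b) Entailed — 'Omar broke the jar' is causative; it entails the inchoative 'the jar broke'.
(c) Entailed — the narrative places the noticing before the holding.
(d) Not entailed — the narrative doesn't order the noticing relative to the breaking.

(b), (c)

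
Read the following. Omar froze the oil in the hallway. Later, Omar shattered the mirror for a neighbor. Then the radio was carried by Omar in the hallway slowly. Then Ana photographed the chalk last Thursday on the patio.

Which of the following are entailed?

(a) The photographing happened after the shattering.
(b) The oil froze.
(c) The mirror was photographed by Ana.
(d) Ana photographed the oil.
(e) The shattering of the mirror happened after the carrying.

(a) Entailed — the narrative places the shattering before the photographing.
(b) Entailed — 'Omar froze the oil' is causative; it entails the inchoative 'the oil froze'.
(c) Not entailed — Ana photographed the chalk, not the mirror; the mirror belongs to the shattering event.
(d) Not entailed — Ana photographed the chalk, not the oil; the oil belongs to the freezing event.
(e) Not entailed — the narrative places the shattering before the carrying, not after.

(a), (b)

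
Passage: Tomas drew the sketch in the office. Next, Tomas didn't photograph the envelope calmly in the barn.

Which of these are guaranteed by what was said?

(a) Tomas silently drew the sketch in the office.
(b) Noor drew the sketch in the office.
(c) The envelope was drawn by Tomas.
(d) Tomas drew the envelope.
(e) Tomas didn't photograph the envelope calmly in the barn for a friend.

(a) Not entailed — 'silently' adds information not in the original event.
(b) Not entailed — the passage has Tomas drawing the sketch, not Noor.
(c) Not entailed — Tomas drew the sketch, not the envelope; the envelope belongs to the photographing event.
(d) Not entailed — Tomas drew the sketch, not the envelope; the envelope belongs to the photographing event.
(e) Entailed — under negation, adding a further restriction is entailed: if no such photographing event occurred, none occurred for a friend either.

(e)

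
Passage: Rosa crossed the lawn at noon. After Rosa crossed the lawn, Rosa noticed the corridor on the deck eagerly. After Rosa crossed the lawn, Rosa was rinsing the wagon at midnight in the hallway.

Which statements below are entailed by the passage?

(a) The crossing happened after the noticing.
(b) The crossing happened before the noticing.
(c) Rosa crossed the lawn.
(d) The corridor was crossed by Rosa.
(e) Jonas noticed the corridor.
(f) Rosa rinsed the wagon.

(b), (c), (f)

(a) Not entailed — the narrative places the crossing before the noticing, not after.
(b) Entailed — the narrative places the crossing before the noticing.
(c) Entailed — this follows by dropping conjuncts from the crossing event's description.
(d) Not entailed — Rosa crossed the lawn, not the corridor; the corridor belongs to the noticing event.
(e) Not entailed — the passage has Rosa noticing the corridor, not Jonas.
(f) Entailed — 'rinse' is an activity; 'was rinsing' entails that some rinsing happened, so 'rinsed' holds.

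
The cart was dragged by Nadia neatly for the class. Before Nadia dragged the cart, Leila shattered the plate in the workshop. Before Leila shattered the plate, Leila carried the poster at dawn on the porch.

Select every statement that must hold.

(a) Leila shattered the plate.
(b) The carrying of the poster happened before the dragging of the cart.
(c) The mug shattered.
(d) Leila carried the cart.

(a), (b)

(a) Entailed — dropping 'in the workshop' leaves a sub-description the original still satisfies.
(b) Entailed — the narrative places the carrying before the dragging.
(c) Not entailed — the plate is what shattered, not the mug.
(d) Not entailed — Leila carried the poster, not the cart; the cart belongs to the dragging event.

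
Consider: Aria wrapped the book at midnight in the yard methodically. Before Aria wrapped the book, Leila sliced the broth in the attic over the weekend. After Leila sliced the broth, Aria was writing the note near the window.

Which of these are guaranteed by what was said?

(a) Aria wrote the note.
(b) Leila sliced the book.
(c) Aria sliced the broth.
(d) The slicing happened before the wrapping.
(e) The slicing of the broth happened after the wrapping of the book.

(a) Not entailed — 'was writing' is progressive on an accomplishment; it does not entail the completed 'wrote'.
(b) Not entailed — Leila sliced the broth, not the book; the book belongs to the wrapping event.
(c) Not entailed — the passage has Leila slicing the broth, not Aria.
(d) Entailed — the narrative places the slicing before the wrapping.
(e) Not entailed — the narrative places the slicing before the wrapping, not after.

(d)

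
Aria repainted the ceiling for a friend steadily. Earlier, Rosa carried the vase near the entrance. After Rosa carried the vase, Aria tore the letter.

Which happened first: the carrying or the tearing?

the carrying

The connectives place the carrying before the tearing.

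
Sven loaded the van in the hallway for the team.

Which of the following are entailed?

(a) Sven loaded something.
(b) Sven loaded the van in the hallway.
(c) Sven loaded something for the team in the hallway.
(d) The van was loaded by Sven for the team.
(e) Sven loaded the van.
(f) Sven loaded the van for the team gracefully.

(a) Entailed — this follows by dropping conjuncts from the loading event's description.
(b) Entailed — every conjunct here is already in the original loading event.
(c) Entailed — generalizing the patient leaves a sub-description the original still satisfies.
(d) Entailed — the original entails any weakening of itself; this just drops 'in the hallway'.
(e) Entailed — dropping 'for the team', 'in the hallway' leaves a sub-description the original still satisfies.
(f) Not entailed — 'gracefully' adds information not in the original event.

(a), (b), (c), (d), (e)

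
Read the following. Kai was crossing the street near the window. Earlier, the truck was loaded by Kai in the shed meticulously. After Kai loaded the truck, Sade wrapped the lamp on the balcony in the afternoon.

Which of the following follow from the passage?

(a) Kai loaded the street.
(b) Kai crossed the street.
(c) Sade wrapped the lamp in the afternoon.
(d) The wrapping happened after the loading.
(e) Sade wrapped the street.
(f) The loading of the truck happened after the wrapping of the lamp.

(c), (d)

(a) Not entailed — Kai loaded the truck, not the street; the street belongs to the crossing event.
(b) Not entailed — 'was crossing' is progressive on an accomplishment; it does not entail the completed 'crossed'.
(c) Entailed — dropping 'on the balcony' leaves a sub-description the original still satisfies.
(d) Entailed — the narrative places the loading before the wrapping.
(e) Not entailed — Sade wrapped the lamp, not the street; the street belongs to the crossing event.
(f) Not entailed — the narrative places the loading before the wrapping, not after.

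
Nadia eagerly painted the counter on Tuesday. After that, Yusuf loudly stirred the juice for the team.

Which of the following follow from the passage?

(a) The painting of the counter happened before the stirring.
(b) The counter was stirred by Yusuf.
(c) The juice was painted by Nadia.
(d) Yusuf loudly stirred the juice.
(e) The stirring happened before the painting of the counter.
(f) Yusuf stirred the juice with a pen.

(a) Entailed — the narrative places the painting before the stirring.
(b) Not entailed — Yusuf stirred the juice, not the counter; the counter belongs to the painting event.
(c) Not entailed — Nadia painted the counter, not the juice; the juice belongs to the stirring event.
(d) Entailed — every conjunct here is already in the original stirring event.
(e) Not entailed — the narrative places the painting before the stirring, not after.
(f) Not entailed — 'with a pen' adds information not in the original event.

(a), (d)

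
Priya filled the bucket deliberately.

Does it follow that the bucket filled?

yes

'Priya filled the bucket' is the causative; it entails the inchoative 'the bucket filled'.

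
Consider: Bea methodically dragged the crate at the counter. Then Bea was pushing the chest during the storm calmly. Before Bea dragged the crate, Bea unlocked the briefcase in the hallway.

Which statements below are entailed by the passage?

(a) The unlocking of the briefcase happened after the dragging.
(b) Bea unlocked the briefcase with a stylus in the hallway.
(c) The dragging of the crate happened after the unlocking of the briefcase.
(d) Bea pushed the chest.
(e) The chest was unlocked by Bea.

(c), (d)

(a) Not entailed — the narrative places the unlocking before the dragging, not after.
(b) Not entailed — 'with a stylus' adds information not in the original event.
(c) Entailed — the narrative places the unlocking before the dragging.
(d) Entailed — 'push' is an activity; 'was pushing' entails that some pushing happened, so 'pushed' holds.
(e) Not entailed — Bea unlocked the briefcase, not the chest; the chest belongs to the pushing event.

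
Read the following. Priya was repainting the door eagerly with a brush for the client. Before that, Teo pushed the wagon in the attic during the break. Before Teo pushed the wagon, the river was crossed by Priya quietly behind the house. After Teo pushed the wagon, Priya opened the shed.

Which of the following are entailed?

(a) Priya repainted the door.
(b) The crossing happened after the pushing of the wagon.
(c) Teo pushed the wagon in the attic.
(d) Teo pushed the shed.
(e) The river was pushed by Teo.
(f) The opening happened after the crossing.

(c), (f)

(a) Not entailed — 'was repainting' is progressive on an accomplishment; it does not entail the completed 'repainted'.
(b) Not entailed — the narrative places the crossing before the pushing, not after.
(c) Entailed — every conjunct here is already in the original pushing event.
(d) Not entailed — Teo pushed the wagon, not the shed; the shed belongs to the opening event.
(e) Not entailed — Teo pushed the wagon, not the river; the river belongs to the crossing event.
(f) Entailed — the narrative places the crossing before the opening.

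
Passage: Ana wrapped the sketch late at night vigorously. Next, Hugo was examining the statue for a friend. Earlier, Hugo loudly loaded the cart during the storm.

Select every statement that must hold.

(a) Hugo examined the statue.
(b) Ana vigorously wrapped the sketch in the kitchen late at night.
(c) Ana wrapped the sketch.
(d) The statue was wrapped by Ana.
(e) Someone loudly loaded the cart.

(a) Entailed — 'examine' is an activity; 'was examining' entails that some examining happened, so 'examined' holds.
(b) Not entailed — 'in the kitchen' adds information not in the original event.
(c) Entailed — dropping 'vigorously', 'late at night' leaves a sub-description the original still satisfies.
(d) Not entailed — Ana wrapped the sketch, not the statue; the statue belongs to the examining event.
(e) Entailed — every conjunct here is already in the original loading event.

(a), (c), (e)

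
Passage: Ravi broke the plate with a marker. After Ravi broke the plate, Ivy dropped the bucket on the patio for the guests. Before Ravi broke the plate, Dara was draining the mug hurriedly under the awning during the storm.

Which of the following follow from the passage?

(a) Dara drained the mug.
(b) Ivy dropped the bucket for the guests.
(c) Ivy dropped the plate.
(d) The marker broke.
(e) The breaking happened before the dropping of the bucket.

(a) Not entailed — 'was draining' is progressive on an accomplishment; it does not entail the completed 'drained'.
(b) Entailed — every conjunct here is already in the original dropping event.
(c) Not entailed — Ivy dropped the bucket, not the plate; the plate belongs to the breaking event.
(d) Not entailed — the plate is what broke, not the marker.
(e) Entailed — the narrative places the breaking before the dropping.

(b), (e)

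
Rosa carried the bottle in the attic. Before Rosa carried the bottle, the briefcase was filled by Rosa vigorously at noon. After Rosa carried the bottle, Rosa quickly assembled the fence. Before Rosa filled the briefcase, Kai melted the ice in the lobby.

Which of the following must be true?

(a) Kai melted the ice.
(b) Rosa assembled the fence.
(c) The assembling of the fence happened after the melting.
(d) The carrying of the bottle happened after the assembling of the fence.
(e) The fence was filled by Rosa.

(a) Entailed — this follows by dropping conjuncts from the melting event's description.
(b) Entailed — the original entails any weakening of itself; this just drops 'quickly'.
(c) Entailed — the narrative places the melting before the assembling.
(d) Not entailed — the narrative places the carrying before the assembling, not after.
(e) Not entailed — Rosa filled the briefcase, not the fence; the fence belongs to the assembling event.

(a), (b), (c)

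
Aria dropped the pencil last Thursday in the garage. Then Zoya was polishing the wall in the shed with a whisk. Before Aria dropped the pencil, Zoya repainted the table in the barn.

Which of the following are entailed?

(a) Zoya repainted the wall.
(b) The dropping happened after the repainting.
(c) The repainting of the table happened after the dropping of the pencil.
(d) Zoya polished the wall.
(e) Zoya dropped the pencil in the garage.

(b), (d)

(a) Not entailed — Zoya repainted the table, not the wall; the wall belongs to the polishing event.
(b) Entailed — the narrative places the repainting before the dropping.
(c) Not entailed — the narrative places the repainting before the dropping, not after.
(d) Entailed — 'polish' is an activity; 'was polishing' entails that some polishing happened, so 'polished' holds.
(e) Not entailed — the passage has Aria dropping the pencil, not Zoya.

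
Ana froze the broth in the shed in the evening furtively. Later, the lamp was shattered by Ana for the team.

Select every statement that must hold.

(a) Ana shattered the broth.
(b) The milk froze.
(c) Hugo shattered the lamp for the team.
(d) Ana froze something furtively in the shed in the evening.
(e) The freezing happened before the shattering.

(a) Not entailed — Ana shattered the lamp, not the broth; the broth belongs to the freezing event.
(b) Not entailed — the broth is what froze, not the milk.
(c) Not entailed — the passage has Ana shattering the lamp, not Hugo.
(d) Entailed — the original entails any weakening of itself; this just generalizes the patient.
(e) Entailed — the narrative places the freezing before the shattering.

(d), (e)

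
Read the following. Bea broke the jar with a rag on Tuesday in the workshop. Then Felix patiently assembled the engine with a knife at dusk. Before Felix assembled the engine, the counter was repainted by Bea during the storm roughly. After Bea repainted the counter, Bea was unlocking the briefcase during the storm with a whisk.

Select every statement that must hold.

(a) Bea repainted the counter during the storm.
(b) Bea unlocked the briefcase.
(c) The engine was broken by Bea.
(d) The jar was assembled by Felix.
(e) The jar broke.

(a), (e)

(a) Entailed — every conjunct here is already in the original repainting event.
(b) Not entailed — 'was unlocking' is progressive on an accomplishment; it does not entail the completed 'unlocked'.
(c) Not entailed — Bea broke the jar, not the engine; the engine belongs to the assembling event.
(d) Not entailed — Felix assembled the engine, not the jar; the jar belongs to the breaking event.
(e) Entailed — 'Bea broke the jar' is causative; it entails the inchoative 'the jar broke'.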